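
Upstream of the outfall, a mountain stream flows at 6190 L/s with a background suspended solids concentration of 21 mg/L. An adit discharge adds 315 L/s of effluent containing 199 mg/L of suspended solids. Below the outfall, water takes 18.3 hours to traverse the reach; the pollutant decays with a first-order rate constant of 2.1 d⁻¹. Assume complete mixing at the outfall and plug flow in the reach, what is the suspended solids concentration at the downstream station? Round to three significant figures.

5.97 mg/L

Mass balance: C = (6190·21.00 + 315.0·199.0) / 6505 = 192700/6505 = 29.62 mg/L.
After decay, C = 29.62 × e^(−kt) = 29.62 × 0.2016 = 5.973 mg/L.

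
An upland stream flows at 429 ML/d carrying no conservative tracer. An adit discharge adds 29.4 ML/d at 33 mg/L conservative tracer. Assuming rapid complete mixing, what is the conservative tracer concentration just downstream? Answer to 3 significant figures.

2.12 mg/L

Conservation of mass: C = (429.0·0 + 29.40·33.00) / 458.4 = 970.2/458.4 = 2.116 mg/L.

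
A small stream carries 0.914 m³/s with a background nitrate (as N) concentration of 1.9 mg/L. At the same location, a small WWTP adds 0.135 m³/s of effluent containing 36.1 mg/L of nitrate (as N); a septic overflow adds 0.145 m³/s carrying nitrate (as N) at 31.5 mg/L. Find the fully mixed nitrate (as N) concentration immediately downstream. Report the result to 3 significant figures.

9.36 mg/L

Mixed concentration C = ΣQC/ΣQ = (0.9140·1.900 + 0.1350·36.10 + 0.1450·31.50) / 1.194 = 11.18/1.194 = 9.361 mg/L.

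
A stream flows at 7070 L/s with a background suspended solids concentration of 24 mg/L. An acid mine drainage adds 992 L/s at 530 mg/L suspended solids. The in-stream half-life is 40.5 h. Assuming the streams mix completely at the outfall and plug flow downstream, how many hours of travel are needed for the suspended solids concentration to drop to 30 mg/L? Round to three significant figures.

Mass balance: C = (7070·24.00 + 992.0·530.0) / 8062 = 695400/8062 = 86.26 mg/L.
Half-life 40.5 h → k = ln 2 / 40.5 = 0.01711 h⁻¹ = 0.4108 d⁻¹.
86.26·exp(−k·t) = 30 → t = ln(86.26/30)/k = 222200 s = 61.71 h.

61.7 h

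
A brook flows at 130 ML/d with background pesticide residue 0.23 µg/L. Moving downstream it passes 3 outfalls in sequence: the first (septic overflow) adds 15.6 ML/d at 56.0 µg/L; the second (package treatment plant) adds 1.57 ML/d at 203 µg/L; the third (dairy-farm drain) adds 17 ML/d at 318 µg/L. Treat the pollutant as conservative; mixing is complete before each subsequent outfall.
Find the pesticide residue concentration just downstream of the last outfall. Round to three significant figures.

40.4 µg/L

Below outfall 1: Q → 145.6 ML/d, C = (130.0·0.2300 + 15.60·56.00)/145.6 = 6.205 µg/L.
Below outfall 2: Q → 147.2 ML/d, C = (145.6·6.205 + 1.570·203.0)/147.2 = 8.305 µg/L.
Below outfall 3: Q → 164.2 ML/d, C = (147.2·8.305 + 17.00·318.0)/164.2 = 40.37 µg/L.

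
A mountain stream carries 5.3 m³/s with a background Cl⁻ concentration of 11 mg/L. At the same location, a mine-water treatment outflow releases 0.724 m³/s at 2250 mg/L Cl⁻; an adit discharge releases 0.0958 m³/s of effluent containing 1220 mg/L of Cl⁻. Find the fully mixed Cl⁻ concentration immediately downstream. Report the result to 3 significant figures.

295 mg/L

Conservation of mass: C = (5.300·11.00 + 0.7240·2250 + 0.09580·1220) / 6.120 = 1804/6.120 = 294.8 mg/L.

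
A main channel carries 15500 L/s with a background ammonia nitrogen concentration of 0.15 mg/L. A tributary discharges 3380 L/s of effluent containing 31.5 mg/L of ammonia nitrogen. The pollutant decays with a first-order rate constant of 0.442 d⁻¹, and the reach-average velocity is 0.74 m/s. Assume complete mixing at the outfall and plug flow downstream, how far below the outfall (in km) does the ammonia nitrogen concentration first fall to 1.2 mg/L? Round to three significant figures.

227 km

Conservation of mass: C = (15500·0.1500 + 3380·31.50) / 18880 = 108800/18880 = 5.762 mg/L.
Set 5.762·exp(−k·t) = 1.2 → t = ln(5.762/1.2)/k = 306700 s = 85.20 h.
Distance = v·t = 0.74·306700 = 227000 m = 227.0 km.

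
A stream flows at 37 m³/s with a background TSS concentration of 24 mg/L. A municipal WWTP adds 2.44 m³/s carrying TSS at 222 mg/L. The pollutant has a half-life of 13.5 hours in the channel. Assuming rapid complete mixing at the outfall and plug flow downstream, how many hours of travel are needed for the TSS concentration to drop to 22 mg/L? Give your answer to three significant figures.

9.73 h

Flow-weighted average: C = (37.00·24.00 + 2.440·222.0) / 39.44 = 1430/39.44 = 36.25 mg/L.
Half-life 13.5 h → k = ln 2 / 13.5 = 0.05134 h⁻¹ = 1.232 d⁻¹.
36.25·exp(−k·t) = 22 → t = ln(36.25/22)/k = 35010 s = 9.726 h.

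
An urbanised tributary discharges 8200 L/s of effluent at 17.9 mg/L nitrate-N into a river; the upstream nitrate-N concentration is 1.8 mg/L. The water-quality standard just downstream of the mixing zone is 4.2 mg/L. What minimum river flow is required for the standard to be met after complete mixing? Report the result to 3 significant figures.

Set C_mix = 4.2: (Q·1.800 + 8200·17.90) / (Q + 8200) = 4.2
→ Q = 8200·(17.90 − 4.2)/(4.2 − 1.800) = 46810 L/s.

46800 L/s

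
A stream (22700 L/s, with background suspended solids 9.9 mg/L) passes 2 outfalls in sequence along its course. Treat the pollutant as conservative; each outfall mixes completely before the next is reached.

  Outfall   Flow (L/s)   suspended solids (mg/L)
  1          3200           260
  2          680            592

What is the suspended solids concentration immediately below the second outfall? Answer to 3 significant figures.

54.9 mg/L

Below outfall 1: Q → 25900 L/s, C = (22700·9.900 + 3200·260.0)/25900 = 40.80 mg/L.
Below outfall 2: Q → 26580 L/s, C = (25900·40.80 + 680.0·592.0)/26580 = 54.90 mg/L.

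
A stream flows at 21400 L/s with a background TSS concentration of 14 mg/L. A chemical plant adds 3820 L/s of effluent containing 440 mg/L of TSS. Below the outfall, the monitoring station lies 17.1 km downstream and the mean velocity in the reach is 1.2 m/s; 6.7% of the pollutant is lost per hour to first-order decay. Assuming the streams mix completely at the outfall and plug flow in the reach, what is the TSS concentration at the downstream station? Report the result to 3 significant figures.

After mixing, C = (21400·14.00 + 3820·440.0) / 25220 = 1980000/25220 = 78.52 mg/L.
Travel time t = 17.1·1000 / 1.2 = 14250 s = 3.958 h.
6.7%/h lost → k = −ln(1 − 0.067) = 0.06935 h⁻¹.
After decay, C = 78.52 × e^(−kt) = 78.52 × 0.7599 = 59.67 mg/L.

59.7 mg/L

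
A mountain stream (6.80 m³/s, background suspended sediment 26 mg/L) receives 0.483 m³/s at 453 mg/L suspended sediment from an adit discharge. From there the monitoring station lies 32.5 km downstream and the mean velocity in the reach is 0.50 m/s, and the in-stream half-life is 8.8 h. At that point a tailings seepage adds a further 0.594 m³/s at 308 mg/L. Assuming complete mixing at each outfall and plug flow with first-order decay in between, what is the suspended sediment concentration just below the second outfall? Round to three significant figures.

35.3 mg/L

Mass balance: C = (6.800·26.00 + 0.4830·453.0) / 7.283 = 395.6/7.283 = 54.32 mg/L; combined flow 7.283 m³/s.
Travel time t = 32.5·1000 / 0.50 = 65000 s = 18.06 h.
Half-life 8.8 h → k = ln 2 / 8.8 = 0.07877 h⁻¹ = 1.890 d⁻¹.
First-order decay: C = 54.32·exp(−k·t) = 54.32·0.2412 = 13.10 mg/L.
Second outfall: C = (7.283·13.10 + 0.5940·308.0)/7.877 = 35.34 mg/L.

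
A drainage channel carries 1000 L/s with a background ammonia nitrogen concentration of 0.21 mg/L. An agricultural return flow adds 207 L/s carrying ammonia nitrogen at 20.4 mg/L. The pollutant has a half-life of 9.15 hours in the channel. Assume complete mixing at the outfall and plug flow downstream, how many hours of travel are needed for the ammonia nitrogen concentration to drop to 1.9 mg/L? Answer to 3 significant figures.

Conservation of mass: C = (1000·0.2100 + 207.0·20.40) / 1207 = 4433/1207 = 3.673 mg/L.
Half-life 9.15 h → k = ln 2 / 9.15 = 0.07575 h⁻¹ = 1.818 d⁻¹.
3.673·exp(−k·t) = 1.9 → t = ln(3.673/1.9)/k = 31320 s = 8.700 h.

8.70 h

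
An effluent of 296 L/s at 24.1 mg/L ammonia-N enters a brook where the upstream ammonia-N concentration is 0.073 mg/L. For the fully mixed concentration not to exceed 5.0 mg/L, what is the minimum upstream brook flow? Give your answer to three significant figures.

Set C_mix = 5.0: (Q·0.07300 + 296.0·24.10) / (Q + 296.0) = 5.0
→ Q = 296.0·(24.10 − 5.0)/(5.0 − 0.07300) = 1147 L/s.

1150 L/s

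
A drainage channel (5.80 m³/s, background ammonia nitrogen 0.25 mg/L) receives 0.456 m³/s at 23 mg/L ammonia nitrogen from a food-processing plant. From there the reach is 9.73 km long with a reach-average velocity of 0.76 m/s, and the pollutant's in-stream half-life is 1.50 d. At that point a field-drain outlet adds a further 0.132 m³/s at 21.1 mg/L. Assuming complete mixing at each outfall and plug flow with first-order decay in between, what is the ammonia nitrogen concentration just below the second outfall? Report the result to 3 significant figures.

After mixing, C = (5.800·0.2500 + 0.4560·23.00) / 6.256 = 11.94/6.256 = 1.908 mg/L; combined flow 6.256 m³/s.
Travel time t = 9.73·1000 / 0.76 = 12800 s = 3.556 h.
Half-life 1.50 d → k = ln 2 / 1.50 = 0.4621 d⁻¹.
Applying C = C₀e^(−kt): 1.908 × 0.9338 = 1.782 mg/L.
At the second outfall, C = (6.256·1.782 + 0.1320·21.10) / (6.256 + 0.1320) = 2.181 mg/L.

2.18 mg/L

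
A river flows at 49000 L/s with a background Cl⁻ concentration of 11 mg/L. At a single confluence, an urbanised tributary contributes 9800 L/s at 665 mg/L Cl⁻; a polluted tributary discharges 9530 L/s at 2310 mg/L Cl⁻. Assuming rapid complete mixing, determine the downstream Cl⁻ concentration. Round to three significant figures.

Flow-weighted average: C = (49000·11.00 + 9800·665.0 + 9530·2310) / 68330 = 29070000/68330 = 425.4 mg/L.

425 mg/L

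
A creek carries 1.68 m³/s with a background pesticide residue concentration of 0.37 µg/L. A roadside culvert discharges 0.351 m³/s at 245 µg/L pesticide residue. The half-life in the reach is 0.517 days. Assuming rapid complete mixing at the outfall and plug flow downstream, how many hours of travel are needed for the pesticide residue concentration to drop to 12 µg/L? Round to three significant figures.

Mass balance: C = (1.680·0.3700 + 0.3510·245.0) / 2.031 = 86.62/2.031 = 42.65 µg/L.
Half-life 0.517 d → k = ln 2 / 0.517 = 1.341 d⁻¹.
42.65·exp(−k·t) = 12 → t = ln(42.65/12)/k = 81720 s = 22.70 h.

22.7 h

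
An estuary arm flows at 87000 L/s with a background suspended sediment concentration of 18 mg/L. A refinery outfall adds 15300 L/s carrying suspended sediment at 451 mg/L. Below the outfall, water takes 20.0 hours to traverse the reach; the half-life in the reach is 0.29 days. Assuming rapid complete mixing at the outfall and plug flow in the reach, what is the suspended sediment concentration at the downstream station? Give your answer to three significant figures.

11.3 mg/L

Mass balance: C = (87000·18.00 + 15300·451.0) / 102300 = 8466000/102300 = 82.76 mg/L.
Half-life 0.29 d → k = ln 2 / 0.29 = 2.390 d⁻¹.
After decay, C = 82.76 × e^(−kt) = 82.76 × 0.1364 = 11.29 mg/L.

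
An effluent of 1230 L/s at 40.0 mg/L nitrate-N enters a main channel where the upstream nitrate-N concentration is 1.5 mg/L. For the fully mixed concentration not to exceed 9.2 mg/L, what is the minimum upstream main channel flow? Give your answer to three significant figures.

4920 L/s

Set C_mix = 9.2: (Q·1.500 + 1230·40.00) / (Q + 1230) = 9.2
→ Q = 1230·(40.00 − 9.2)/(9.2 − 1.500) = 4920 L/s.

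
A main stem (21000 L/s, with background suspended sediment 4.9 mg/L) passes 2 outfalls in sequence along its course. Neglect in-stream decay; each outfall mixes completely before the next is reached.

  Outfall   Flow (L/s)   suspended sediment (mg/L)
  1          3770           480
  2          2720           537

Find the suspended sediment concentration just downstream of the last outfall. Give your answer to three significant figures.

Outfall 1: combined Q = 24770 L/s; C = (21000·4.900 + 3770·480.0)/24770 = 77.21 mg/L.
Outfall 2: combined Q = 27490 L/s; C = (24770·77.21 + 2720·537.0)/27490 = 122.7 mg/L.

123 mg/L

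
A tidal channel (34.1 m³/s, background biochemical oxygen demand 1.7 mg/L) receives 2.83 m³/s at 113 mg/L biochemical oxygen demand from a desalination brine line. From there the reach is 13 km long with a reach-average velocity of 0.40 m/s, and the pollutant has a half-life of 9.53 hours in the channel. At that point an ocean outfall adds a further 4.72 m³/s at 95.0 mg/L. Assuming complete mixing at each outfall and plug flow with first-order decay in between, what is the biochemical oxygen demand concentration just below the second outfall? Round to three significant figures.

15.5 mg/L

Flow-weighted average: C = (34.10·1.700 + 2.830·113.0) / 36.93 = 377.8/36.93 = 10.23 mg/L; combined flow 36.93 m³/s.
Travel time t = 13·1000 / 0.40 = 32500 s = 9.028 h.
Half-life 9.53 h → k = ln 2 / 9.53 = 0.07273 h⁻¹ = 1.746 d⁻¹.
Applying C = C₀e^(−kt): 10.23 × 0.5186 = 5.305 mg/L.
At the second outfall, C = (36.93·5.305 + 4.720·95.00) / (36.93 + 4.720) = 15.47 mg/L.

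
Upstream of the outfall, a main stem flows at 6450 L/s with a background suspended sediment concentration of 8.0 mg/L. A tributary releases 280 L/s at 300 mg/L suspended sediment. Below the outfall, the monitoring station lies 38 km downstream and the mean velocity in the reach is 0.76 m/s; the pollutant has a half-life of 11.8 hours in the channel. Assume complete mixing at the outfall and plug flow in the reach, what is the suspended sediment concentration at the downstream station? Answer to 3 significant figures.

8.91 mg/L

Mass balance: C = (6450·8.000 + 280.0·300.0) / 6730 = 135600/6730 = 20.15 mg/L.
Travel time t = 38·1000 / 0.76 = 50000 s = 13.89 h.
Half-life 11.8 h → k = ln 2 / 11.8 = 0.05874 h⁻¹ = 1.410 d⁻¹.
After decay, C = 20.15 × e^(−kt) = 20.15 × 0.4423 = 8.911 mg/L.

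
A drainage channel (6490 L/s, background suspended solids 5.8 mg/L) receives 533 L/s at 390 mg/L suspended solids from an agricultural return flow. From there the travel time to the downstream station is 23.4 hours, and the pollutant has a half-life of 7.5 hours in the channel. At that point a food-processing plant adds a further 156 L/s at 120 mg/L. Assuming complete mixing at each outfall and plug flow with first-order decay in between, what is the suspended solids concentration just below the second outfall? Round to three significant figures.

6.54 mg/L

Mixed concentration C = ΣQC/ΣQ = (6490·5.800 + 533.0·390.0) / 7023 = 245500/7023 = 34.96 mg/L; combined flow 7023 L/s.
Half-life 7.5 h → k = ln 2 / 7.5 = 0.09242 h⁻¹ = 2.218 d⁻¹.
After decay, C = 34.96 × e^(−kt) = 34.96 × 0.1150 = 4.021 mg/L.
At the second outfall, C = (7023·4.021 + 156.0·120.0) / (7023 + 156.0) = 6.541 mg/L.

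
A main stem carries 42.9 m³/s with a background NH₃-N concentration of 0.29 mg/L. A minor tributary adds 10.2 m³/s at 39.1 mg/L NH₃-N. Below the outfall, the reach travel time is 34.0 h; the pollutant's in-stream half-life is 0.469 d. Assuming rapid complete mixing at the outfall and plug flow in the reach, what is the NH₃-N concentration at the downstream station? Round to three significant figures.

0.954 mg/L

Mixed concentration C = ΣQC/ΣQ = (42.90·0.2900 + 10.20·39.10) / 53.10 = 411.3/53.10 = 7.745 mg/L.
Half-life 0.469 d → k = ln 2 / 0.469 = 1.478 d⁻¹.
Decay over the reach: 7.745·exp(−kt) = 7.745·0.1232 = 0.9544 mg/L.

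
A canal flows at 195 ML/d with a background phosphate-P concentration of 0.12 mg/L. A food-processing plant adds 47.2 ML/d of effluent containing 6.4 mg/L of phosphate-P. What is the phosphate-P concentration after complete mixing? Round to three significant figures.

After mixing, C = (195.0·0.1200 + 47.20·6.400) / 242.2 = 325.5/242.2 = 1.344 mg/L.

1.34 mg/L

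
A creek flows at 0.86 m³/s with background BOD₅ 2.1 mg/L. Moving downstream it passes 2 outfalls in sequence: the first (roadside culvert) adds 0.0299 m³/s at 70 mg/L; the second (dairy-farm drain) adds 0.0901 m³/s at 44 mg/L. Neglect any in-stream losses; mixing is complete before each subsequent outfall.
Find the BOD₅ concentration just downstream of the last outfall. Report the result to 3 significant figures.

8.02 mg/L

After outfall 1: Q = 0.8600 + 0.02990 = 0.8899 m³/s; C = (0.8600·2.100 + 0.02990·70.00)/0.8899 = 4.381 mg/L.
After outfall 2: Q = 0.8899 + 0.09010 = 0.9800 m³/s; C = (0.8899·4.381 + 0.09010·44.00)/0.9800 = 8.024 mg/L.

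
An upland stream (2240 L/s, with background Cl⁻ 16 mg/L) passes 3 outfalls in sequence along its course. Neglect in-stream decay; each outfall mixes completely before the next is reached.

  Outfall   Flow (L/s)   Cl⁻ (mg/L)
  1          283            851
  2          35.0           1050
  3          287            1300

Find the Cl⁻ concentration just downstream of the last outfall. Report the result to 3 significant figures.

Outfall 1: combined Q = 2523 L/s; C = (2240·16.00 + 283.0·851.0)/2523 = 109.7 mg/L.
Outfall 2: combined Q = 2558 L/s; C = (2523·109.7 + 35.00·1050)/2558 = 122.5 mg/L.
Outfall 3: combined Q = 2845 L/s; C = (2558·122.5 + 287.0·1300)/2845 = 241.3 mg/L.

241 mg/L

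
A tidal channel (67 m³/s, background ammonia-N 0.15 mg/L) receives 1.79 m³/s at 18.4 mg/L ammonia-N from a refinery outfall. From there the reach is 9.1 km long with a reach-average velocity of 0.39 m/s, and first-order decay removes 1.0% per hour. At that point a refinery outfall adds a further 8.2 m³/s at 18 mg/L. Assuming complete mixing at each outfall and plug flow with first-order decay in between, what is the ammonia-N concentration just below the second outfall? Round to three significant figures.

Flow-weighted average: C = (67.00·0.1500 + 1.790·18.40) / 68.79 = 42.99/68.79 = 0.6249 mg/L; combined flow 68.79 m³/s.
Travel time t = 9.1·1000 / 0.39 = 23330 s = 6.481 h.
1.0%/h lost → k = −ln(1 − 0.01) = 0.01005 h⁻¹.
First-order decay: C = 0.6249·exp(−k·t) = 0.6249·0.9369 = 0.5855 mg/L.
Second outfall: C = (68.79·0.5855 + 8.200·18.00)/76.99 = 2.440 mg/L.

2.44 mg/L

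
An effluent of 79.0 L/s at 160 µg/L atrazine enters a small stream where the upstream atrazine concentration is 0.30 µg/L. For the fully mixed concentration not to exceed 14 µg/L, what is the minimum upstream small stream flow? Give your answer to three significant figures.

842 L/s

Set C_mix = 14: (Q·0.3000 + 79.00·160.0) / (Q + 79.00) = 14
→ Q = 79.00·(160.0 − 14)/(14 − 0.3000) = 841.9 L/s.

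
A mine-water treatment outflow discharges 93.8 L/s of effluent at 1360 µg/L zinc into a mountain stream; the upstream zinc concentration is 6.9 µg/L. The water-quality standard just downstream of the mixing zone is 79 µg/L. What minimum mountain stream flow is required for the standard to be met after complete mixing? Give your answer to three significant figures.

Set C_mix = 79: (Q·6.900 + 93.80·1360) / (Q + 93.80) = 79
→ Q = 93.80·(1360 − 79)/(79 − 6.900) = 1667 L/s.

1670 L/s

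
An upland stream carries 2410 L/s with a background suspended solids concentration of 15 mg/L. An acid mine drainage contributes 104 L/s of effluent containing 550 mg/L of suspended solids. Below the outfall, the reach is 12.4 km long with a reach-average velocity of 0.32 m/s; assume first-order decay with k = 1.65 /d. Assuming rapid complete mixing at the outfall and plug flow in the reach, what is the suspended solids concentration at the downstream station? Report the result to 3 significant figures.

17.7 mg/L

Flow-weighted average: C = (2410·15.00 + 104.0·550.0) / 2514 = 93350/2514 = 37.13 mg/L.
Travel time t = 12.4·1000 / 0.32 = 38750 s = 10.76 h.
Decay over the reach: 37.13·exp(−kt) = 37.13·0.4771 = 17.72 mg/L.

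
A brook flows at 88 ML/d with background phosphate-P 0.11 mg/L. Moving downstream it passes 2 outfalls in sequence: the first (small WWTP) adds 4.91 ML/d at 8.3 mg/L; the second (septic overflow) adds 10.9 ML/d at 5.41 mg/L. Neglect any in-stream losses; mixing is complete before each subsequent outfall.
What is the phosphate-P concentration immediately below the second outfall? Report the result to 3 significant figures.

After outfall 1: Q = 88.00 + 4.910 = 92.91 ML/d; C = (88.00·0.1100 + 4.910·8.300)/92.91 = 0.5428 mg/L.
After outfall 2: Q = 92.91 + 10.90 = 103.8 ML/d; C = (92.91·0.5428 + 10.90·5.410)/103.8 = 1.054 mg/L.

1.05 mg/L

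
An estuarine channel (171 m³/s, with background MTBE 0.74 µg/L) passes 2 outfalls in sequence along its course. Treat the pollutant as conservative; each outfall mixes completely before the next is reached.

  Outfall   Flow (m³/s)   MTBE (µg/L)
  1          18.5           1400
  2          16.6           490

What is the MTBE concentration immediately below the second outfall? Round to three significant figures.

166 µg/L

Below outfall 1: Q → 189.5 m³/s, C = (171.0·0.7400 + 18.50·1400)/189.5 = 137.3 µg/L.
Below outfall 2: Q → 206.1 m³/s, C = (189.5·137.3 + 16.60·490.0)/206.1 = 165.7 µg/L.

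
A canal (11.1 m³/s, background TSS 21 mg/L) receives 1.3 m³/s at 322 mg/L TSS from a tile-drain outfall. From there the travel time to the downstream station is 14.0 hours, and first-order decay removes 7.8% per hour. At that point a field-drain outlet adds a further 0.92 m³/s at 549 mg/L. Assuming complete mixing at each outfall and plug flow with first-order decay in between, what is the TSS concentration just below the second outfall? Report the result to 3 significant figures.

53.6 mg/L

After mixing, C = (11.10·21.00 + 1.300·322.0) / 12.40 = 651.7/12.40 = 52.56 mg/L; combined flow 12.40 m³/s.
7.8%/h lost → k = −ln(1 − 0.078) = 0.08121 h⁻¹.
First-order decay: C = 52.56·exp(−k·t) = 52.56·0.3208 = 16.86 mg/L.
At the second outfall, C = (12.40·16.86 + 0.9200·549.0) / (12.40 + 0.9200) = 53.61 mg/L.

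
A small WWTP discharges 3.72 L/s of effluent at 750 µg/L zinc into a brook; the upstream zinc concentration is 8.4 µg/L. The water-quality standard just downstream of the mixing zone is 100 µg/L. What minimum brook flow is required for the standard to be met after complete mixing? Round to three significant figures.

26.4 L/s

Set C_mix = 100: (Q·8.400 + 3.720·750.0) / (Q + 3.720) = 100
→ Q = 3.720·(750.0 − 100)/(100 − 8.400) = 26.40 L/s.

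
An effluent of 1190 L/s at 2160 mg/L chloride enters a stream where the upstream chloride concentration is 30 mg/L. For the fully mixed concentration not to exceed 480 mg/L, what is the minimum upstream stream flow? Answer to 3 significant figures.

4440 L/s

Set C_mix = 480: (Q·30.00 + 1190·2160) / (Q + 1190) = 480
→ Q = 1190·(2160 − 480)/(480 − 30.00) = 4443 L/s.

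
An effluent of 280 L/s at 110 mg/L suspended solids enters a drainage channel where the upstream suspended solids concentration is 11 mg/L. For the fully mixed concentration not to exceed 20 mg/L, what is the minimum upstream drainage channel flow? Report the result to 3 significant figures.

2800 L/s

Set C_mix = 20: (Q·11.00 + 280.0·110.0) / (Q + 280.0) = 20
→ Q = 280.0·(110.0 − 20)/(20 − 11.00) = 2800 L/s.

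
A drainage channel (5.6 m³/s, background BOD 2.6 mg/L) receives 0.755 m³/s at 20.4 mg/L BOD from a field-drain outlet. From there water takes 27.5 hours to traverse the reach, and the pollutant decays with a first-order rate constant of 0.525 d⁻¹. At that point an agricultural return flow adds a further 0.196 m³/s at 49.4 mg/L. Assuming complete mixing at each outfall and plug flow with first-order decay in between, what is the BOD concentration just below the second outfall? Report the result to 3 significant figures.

3.98 mg/L

Flow-weighted average: C = (5.600·2.600 + 0.7550·20.40) / 6.355 = 29.96/6.355 = 4.715 mg/L; combined flow 6.355 m³/s.
First-order decay: C = 4.715·exp(−k·t) = 4.715·0.5480 = 2.583 mg/L.
Second outfall: C = (6.355·2.583 + 0.1960·49.40)/6.551 = 3.984 mg/L.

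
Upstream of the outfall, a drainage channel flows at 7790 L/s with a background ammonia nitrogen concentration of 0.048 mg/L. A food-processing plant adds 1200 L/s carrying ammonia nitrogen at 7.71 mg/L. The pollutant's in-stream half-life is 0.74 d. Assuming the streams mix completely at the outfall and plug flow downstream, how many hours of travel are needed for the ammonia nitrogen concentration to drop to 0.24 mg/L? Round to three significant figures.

Conservation of mass: C = (7790·0.04800 + 1200·7.710) / 8990 = 9626/8990 = 1.071 mg/L.
Half-life 0.74 d → k = ln 2 / 0.74 = 0.9367 d⁻¹.
1.071·exp(−k·t) = 0.24 → t = ln(1.071/0.24)/k = 137900 s = 38.32 h.

38.3 h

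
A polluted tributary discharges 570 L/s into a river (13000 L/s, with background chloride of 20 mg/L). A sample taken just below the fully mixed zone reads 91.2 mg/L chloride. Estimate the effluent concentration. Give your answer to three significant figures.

1720 mg/L

Mass balance: 13000·20.00 + 570.0·Cₑ = 13570·91.20
→ Cₑ = (13570·91.20 − 13000·20.00) / 570.0 = 1715 mg/L.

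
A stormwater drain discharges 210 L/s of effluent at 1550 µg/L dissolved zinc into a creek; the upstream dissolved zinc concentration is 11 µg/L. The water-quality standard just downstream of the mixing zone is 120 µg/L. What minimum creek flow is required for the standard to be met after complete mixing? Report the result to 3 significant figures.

Set C_mix = 120: (Q·11.00 + 210.0·1550) / (Q + 210.0) = 120
→ Q = 210.0·(1550 − 120)/(120 − 11.00) = 2755 L/s.

2760 L/s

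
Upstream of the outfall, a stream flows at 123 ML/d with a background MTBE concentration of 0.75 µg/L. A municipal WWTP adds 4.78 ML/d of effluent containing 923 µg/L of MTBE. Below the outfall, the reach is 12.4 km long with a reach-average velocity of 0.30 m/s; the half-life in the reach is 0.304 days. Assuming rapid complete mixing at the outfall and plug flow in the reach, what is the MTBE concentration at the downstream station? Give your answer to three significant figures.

Flow-weighted average: C = (123.0·0.7500 + 4.780·923.0) / 127.8 = 4504/127.8 = 35.25 µg/L.
Travel time t = 12.4·1000 / 0.30 = 41330 s = 11.48 h.
Half-life 0.304 d → k = ln 2 / 0.304 = 2.280 d⁻¹.
Applying C = C₀e^(−kt): 35.25 × 0.3360 = 11.84 µg/L.

11.8 µg/L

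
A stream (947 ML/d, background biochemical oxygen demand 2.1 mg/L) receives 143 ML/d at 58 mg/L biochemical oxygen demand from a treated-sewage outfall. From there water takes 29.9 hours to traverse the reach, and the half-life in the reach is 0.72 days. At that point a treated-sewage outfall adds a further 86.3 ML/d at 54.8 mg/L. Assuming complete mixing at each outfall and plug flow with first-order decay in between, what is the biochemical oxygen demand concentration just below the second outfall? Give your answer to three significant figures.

6.66 mg/L

Conservation of mass: C = (947.0·2.100 + 143.0·58.00) / 1090 = 10280/1090 = 9.434 mg/L; combined flow 1090 ML/d.
Half-life 0.72 d → k = ln 2 / 0.72 = 0.9627 d⁻¹.
First-order decay: C = 9.434·exp(−k·t) = 9.434·0.3014 = 2.843 mg/L.
At the second outfall, C = (1090·2.843 + 86.30·54.80) / (1090 + 86.30) = 6.655 mg/L.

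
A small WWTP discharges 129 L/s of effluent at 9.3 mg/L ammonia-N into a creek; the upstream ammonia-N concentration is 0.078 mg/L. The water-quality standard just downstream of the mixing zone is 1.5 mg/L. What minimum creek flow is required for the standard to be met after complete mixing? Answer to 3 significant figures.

Set C_mix = 1.5: (Q·0.07800 + 129.0·9.300) / (Q + 129.0) = 1.5
→ Q = 129.0·(9.300 − 1.5)/(1.5 − 0.07800) = 707.6 L/s.

708 L/s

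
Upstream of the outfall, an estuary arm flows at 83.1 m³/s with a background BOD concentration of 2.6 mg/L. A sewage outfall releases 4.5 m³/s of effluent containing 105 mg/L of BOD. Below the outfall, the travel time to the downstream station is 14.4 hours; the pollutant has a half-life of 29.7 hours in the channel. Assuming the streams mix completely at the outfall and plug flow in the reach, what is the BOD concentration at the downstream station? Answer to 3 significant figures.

After mixing, C = (83.10·2.600 + 4.500·105.0) / 87.60 = 688.6/87.60 = 7.860 mg/L.
Half-life 29.7 h → k = ln 2 / 29.7 = 0.02334 h⁻¹ = 0.5601 d⁻¹.
After decay, C = 7.860 × e^(−kt) = 7.860 × 0.7146 = 5.617 mg/L.

5.62 mg/L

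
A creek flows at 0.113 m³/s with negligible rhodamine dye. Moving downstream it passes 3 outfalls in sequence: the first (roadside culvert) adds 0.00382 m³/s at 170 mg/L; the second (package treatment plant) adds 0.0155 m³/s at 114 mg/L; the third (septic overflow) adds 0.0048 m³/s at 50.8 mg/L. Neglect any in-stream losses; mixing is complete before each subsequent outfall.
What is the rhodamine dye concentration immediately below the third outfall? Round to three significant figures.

19.4 mg/L

Outfall 1: combined Q = 0.1168 m³/s; C = (0.1130·0 + 0.003820·170.0)/0.1168 = 5.559 mg/L.
Outfall 2: combined Q = 0.1323 m³/s; C = (0.1168·5.559 + 0.01550·114.0)/0.1323 = 18.26 mg/L.
Outfall 3: combined Q = 0.1371 m³/s; C = (0.1323·18.26 + 0.004800·50.80)/0.1371 = 19.40 mg/L.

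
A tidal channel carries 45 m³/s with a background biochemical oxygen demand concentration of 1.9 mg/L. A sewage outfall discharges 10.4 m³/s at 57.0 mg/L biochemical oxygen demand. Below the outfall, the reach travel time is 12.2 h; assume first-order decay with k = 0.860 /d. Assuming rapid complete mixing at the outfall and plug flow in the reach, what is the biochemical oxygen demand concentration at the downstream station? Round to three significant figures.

7.91 mg/L

After mixing, C = (45.00·1.900 + 10.40·57.00) / 55.40 = 678.3/55.40 = 12.24 mg/L.
Decay over the reach: 12.24·exp(−kt) = 12.24·0.6459 = 7.908 mg/L.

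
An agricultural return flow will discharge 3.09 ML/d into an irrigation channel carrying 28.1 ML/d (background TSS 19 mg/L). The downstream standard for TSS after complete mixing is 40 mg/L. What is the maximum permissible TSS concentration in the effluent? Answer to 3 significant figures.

At the limit, (Qr·Cr + Qe·Cₑ)/(Qr + Qe) = 40:
Cₑ = (31.19·40 − 28.10·19.00) / 3.090 = 231.0 mg/L.

231 mg/L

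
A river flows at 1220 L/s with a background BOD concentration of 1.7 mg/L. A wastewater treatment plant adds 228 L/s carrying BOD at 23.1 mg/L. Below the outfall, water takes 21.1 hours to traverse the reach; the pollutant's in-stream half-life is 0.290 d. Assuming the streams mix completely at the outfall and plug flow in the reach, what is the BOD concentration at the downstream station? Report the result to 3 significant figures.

Mixed concentration C = ΣQC/ΣQ = (1220·1.700 + 228.0·23.10) / 1448 = 7341/1448 = 5.070 mg/L.
Half-life 0.290 d → k = ln 2 / 0.290 = 2.390 d⁻¹.
Decay over the reach: 5.070·exp(−kt) = 5.070·0.1223 = 0.6200 mg/L.

0.620 mg/L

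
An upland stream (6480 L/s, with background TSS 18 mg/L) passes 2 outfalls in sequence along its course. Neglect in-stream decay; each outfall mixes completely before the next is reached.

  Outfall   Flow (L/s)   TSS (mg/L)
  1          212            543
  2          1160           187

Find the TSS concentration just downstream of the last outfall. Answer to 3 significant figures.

Below outfall 1: Q → 6692 L/s, C = (6480·18.00 + 212.0·543.0)/6692 = 34.63 mg/L.
Below outfall 2: Q → 7852 L/s, C = (6692·34.63 + 1160·187.0)/7852 = 57.14 mg/L.

57.1 mg/L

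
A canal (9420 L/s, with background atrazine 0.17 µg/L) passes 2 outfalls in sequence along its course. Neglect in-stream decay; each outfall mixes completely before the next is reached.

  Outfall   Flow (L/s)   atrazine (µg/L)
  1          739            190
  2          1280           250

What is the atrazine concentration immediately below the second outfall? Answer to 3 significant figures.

Outfall 1: combined Q = 10160 L/s; C = (9420·0.1700 + 739.0·190.0)/10160 = 13.98 µg/L.
Outfall 2: combined Q = 11440 L/s; C = (10160·13.98 + 1280·250.0)/11440 = 40.39 µg/L.

40.4 µg/L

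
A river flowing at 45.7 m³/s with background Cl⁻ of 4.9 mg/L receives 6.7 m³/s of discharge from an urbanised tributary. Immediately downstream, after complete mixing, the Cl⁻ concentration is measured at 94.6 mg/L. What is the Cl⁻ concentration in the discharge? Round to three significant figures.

706 mg/L

Mass balance: 45.70·4.900 + 6.700·Cₑ = 52.40·94.60
→ Cₑ = (52.40·94.60 − 45.70·4.900) / 6.700 = 706.4 mg/L.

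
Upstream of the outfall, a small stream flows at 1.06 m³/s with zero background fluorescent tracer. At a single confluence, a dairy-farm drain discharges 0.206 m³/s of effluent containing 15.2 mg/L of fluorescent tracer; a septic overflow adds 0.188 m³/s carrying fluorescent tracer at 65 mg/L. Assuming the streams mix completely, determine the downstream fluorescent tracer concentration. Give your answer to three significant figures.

Mixed concentration C = ΣQC/ΣQ = (1.060·0 + 0.2060·15.20 + 0.1880·65.00) / 1.454 = 15.35/1.454 = 10.56 mg/L.

10.6 mg/L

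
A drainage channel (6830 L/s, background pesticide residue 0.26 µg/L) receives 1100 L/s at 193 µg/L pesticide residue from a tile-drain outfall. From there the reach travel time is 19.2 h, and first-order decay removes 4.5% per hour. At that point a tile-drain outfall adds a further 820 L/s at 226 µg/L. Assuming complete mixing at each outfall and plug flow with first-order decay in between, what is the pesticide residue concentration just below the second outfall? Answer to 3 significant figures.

31.3 µg/L

Flow-weighted average: C = (6830·0.2600 + 1100·193.0) / 7930 = 214100/7930 = 27.00 µg/L; combined flow 7930 L/s.
4.5%/h lost → k = −ln(1 − 0.045) = 0.04604 h⁻¹.
After decay, C = 27.00 × e^(−kt) = 27.00 × 0.4131 = 11.15 µg/L.
At the second outfall, C = (7930·11.15 + 820.0·226.0) / (7930 + 820.0) = 31.29 µg/L.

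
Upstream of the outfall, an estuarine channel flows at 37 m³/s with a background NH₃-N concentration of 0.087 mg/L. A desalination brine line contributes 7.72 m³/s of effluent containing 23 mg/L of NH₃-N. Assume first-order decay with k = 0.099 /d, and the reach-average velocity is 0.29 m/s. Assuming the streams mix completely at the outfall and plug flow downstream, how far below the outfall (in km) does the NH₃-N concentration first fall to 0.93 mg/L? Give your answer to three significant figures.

Mass balance: C = (37.00·0.08700 + 7.720·23.00) / 44.72 = 180.8/44.72 = 4.042 mg/L.
Set 4.042·exp(−k·t) = 0.93 → t = ln(4.042/0.93)/k = 1282000 s = 356.2 h.
Distance = v·t = 0.29·1282000 = 371900 m = 371.9 km.

372 km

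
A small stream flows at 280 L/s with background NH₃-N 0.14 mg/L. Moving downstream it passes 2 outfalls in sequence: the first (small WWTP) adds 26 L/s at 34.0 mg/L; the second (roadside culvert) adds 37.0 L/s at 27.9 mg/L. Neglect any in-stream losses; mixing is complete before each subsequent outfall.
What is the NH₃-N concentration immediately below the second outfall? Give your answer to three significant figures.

5.70 mg/L

After outfall 1: Q = 280.0 + 26.00 = 306.0 L/s; C = (280.0·0.1400 + 26.00·34.00)/306.0 = 3.017 mg/L.
After outfall 2: Q = 306.0 + 37.00 = 343.0 L/s; C = (306.0·3.017 + 37.00·27.90)/343.0 = 5.701 mg/L.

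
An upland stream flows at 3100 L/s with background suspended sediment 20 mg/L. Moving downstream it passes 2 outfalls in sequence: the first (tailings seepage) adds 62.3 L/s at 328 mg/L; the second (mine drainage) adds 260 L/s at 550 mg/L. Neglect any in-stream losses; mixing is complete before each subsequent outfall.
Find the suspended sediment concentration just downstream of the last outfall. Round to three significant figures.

65.9 mg/L

Outfall 1: combined Q = 3162 L/s; C = (3100·20.00 + 62.30·328.0)/3162 = 26.07 mg/L.
Outfall 2: combined Q = 3422 L/s; C = (3162·26.07 + 260.0·550.0)/3422 = 65.87 mg/L.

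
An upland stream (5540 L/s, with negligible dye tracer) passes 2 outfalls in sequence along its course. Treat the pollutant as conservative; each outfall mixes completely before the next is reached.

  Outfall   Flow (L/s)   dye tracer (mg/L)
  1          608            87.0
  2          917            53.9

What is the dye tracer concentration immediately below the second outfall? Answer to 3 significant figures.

14.5 mg/L

Below outfall 1: Q → 6148 L/s, C = (5540·0 + 608.0·87.00)/6148 = 8.604 mg/L.
Below outfall 2: Q → 7065 L/s, C = (6148·8.604 + 917.0·53.90)/7065 = 14.48 mg/L.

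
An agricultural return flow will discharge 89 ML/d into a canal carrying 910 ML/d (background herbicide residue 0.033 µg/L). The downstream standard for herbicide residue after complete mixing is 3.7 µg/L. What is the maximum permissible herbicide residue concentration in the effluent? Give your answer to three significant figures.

41.2 µg/L

At the limit, (Qr·Cr + Qe·Cₑ)/(Qr + Qe) = 3.7:
Cₑ = (999.0·3.7 − 910.0·0.03300) / 89.00 = 41.19 µg/L.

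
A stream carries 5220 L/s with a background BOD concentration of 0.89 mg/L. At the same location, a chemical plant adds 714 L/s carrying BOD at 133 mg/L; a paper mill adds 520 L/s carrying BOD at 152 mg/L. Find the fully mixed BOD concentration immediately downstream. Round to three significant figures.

Flow-weighted average: C = (5220·0.8900 + 714.0·133.0 + 520.0·152.0) / 6454 = 178600/6454 = 27.68 mg/L.

27.7 mg/L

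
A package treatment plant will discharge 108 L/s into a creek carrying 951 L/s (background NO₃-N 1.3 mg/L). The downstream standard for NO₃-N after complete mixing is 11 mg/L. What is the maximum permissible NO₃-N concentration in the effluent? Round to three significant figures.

At the limit, (Qr·Cr + Qe·Cₑ)/(Qr + Qe) = 11:
Cₑ = (1059·11 − 951.0·1.300) / 108.0 = 96.41 mg/L.

96.4 mg/L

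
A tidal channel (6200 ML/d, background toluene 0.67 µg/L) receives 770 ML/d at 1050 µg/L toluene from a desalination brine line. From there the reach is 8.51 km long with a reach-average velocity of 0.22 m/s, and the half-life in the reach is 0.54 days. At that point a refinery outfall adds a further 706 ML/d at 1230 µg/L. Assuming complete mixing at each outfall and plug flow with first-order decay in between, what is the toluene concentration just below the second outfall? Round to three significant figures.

173 µg/L

Conservation of mass: C = (6200·0.6700 + 770.0·1050) / 6970 = 812700/6970 = 116.6 µg/L; combined flow 6970 ML/d.
Travel time t = 8.51·1000 / 0.22 = 38680 s = 10.74 h.
Half-life 0.54 d → k = ln 2 / 0.54 = 1.284 d⁻¹.
Applying C = C₀e^(−kt): 116.6 × 0.5629 = 65.63 µg/L.
Second outfall: C = (6970·65.63 + 706.0·1230)/7676 = 172.7 µg/L.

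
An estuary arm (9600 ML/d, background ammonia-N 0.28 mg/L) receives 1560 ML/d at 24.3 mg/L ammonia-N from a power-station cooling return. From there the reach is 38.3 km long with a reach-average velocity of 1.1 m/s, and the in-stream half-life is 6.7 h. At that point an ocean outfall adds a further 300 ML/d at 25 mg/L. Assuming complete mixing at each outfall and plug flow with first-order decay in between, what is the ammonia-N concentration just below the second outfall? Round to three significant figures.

1.96 mg/L

After mixing, C = (9600·0.2800 + 1560·24.30) / 11160 = 40600/11160 = 3.638 mg/L; combined flow 11160 ML/d.
Travel time t = 38.3·1000 / 1.1 = 34820 s = 9.672 h.
Half-life 6.7 h → k = ln 2 / 6.7 = 0.1035 h⁻¹ = 2.483 d⁻¹.
After decay, C = 3.638 × e^(−kt) = 3.638 × 0.3677 = 1.337 mg/L.
Second outfall: C = (11160·1.337 + 300.0·25.00)/11460 = 1.957 mg/L.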